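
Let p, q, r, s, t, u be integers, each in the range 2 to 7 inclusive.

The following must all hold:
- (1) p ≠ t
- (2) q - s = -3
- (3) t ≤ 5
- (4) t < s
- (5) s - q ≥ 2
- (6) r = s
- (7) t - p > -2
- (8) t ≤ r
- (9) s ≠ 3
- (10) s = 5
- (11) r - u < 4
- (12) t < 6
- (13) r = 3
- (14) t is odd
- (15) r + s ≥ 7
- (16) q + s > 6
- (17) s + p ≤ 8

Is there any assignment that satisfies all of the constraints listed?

Constraint 13 fixes r = 3 and constraint 10 fixes s = 5, but constraint 6 requires r = s. Since 3 ≠ 5, contradiction.

Unsatisfiable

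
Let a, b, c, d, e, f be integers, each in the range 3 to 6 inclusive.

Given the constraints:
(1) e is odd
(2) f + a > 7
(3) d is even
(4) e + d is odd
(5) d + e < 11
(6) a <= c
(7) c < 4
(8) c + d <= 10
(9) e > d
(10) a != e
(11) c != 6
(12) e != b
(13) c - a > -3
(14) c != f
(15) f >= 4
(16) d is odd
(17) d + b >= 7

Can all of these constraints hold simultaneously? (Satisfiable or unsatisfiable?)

Unsatisfiable

Constraint 1 makes e odd and constraint 16 makes d odd, so e + d must be even. Constraint 4 says e + d is odd — contradiction.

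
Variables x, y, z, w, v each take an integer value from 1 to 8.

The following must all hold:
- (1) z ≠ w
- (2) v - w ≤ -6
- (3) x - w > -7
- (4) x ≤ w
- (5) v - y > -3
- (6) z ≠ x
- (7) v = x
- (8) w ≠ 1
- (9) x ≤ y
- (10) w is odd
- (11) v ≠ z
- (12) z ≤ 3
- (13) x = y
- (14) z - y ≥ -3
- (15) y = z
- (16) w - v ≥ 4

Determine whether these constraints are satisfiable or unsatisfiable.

Unsatisfiable

From constraints 7, 13, and 15, v = x = y = z, so v = z. But constraint 11 says v ≠ z. Contradiction.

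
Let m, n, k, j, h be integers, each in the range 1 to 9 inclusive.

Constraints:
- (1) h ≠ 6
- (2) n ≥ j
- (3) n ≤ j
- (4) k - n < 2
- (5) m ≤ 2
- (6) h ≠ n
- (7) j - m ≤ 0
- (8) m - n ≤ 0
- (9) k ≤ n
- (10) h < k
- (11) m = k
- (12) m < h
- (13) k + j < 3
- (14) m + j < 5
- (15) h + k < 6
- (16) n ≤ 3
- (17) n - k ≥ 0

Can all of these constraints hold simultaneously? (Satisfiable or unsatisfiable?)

Constraints 3, 7, 10, 12, and 17 give m < h, h < k, k ≤ n, n ≤ j, j ≤ m. Chaining: m < h < k ≤ n ≤ j ≤ m, which forces m < m — impossible.

Unsatisfiable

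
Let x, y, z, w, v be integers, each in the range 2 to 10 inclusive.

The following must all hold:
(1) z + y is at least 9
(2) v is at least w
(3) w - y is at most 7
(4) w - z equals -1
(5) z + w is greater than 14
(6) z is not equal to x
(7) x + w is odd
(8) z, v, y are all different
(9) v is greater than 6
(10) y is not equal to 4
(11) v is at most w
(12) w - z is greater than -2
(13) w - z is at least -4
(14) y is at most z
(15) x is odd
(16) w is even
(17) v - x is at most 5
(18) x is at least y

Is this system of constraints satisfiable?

Take x = 3, y = 2, z = 9, w = 8, v = 8. Then constraint 1: z + y = 11; constraint 3: w - y = 6; constraint 4: w - z = -1, and every other listed constraint is also met.

Satisfiable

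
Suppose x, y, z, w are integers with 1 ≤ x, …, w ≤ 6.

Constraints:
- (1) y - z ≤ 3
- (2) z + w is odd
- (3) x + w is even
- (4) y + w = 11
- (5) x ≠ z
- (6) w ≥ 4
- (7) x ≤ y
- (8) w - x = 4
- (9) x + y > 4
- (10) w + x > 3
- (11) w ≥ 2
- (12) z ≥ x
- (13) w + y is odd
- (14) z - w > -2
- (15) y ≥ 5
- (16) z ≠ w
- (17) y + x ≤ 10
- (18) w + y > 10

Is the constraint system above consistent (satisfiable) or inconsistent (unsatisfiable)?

Satisfiable

The assignment x = 1, y = 6, z = 6, w = 5 works:
  constraint 1 holds since y - z = 0.
  constraint 4 holds since y + w = 11.
  constraint 8 holds since w - x = 4.
The rest check out directly.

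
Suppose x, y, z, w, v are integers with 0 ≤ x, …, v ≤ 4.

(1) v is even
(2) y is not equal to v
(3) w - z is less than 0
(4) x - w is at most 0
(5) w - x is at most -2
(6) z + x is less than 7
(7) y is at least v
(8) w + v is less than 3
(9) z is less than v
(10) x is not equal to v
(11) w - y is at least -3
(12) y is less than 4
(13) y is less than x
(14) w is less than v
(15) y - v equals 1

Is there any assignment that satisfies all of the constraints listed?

Unsatisfiable

Constraints 3, 4, 7, 9, and 13 give w < z, z < v, v ≤ y, y < x, x ≤ w. Chaining: w < z < v ≤ y < x ≤ w, which forces w < w — impossible.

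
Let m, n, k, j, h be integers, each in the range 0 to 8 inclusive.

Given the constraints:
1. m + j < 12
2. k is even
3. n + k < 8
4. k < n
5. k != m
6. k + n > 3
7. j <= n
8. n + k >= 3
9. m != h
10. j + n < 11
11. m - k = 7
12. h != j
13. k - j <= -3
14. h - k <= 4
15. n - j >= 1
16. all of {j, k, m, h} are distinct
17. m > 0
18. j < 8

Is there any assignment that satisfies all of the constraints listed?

Take m = 7, n = 6, k = 0, j = 3, h = 2. Then constraint 1: m + j = 10; constraint 3: n + k = 6; constraint 6: k + n = 6, and every other listed constraint is also met.

Satisfiable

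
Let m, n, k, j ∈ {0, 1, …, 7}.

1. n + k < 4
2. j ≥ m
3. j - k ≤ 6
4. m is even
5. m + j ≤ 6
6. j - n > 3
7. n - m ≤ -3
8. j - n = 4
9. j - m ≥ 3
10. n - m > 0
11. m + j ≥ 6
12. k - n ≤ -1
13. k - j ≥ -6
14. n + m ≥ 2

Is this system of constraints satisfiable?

Constraints 3, 7, 9, and 12 give j − m ≥ 3, m − n ≥ 3, n − k ≥ 1, k − j ≥ -6.
Adding all 4 inequalities: the left sides telescope to 0, and the right sides sum to 3 + 3 + 1 + (-6) = 1. So 0 ≥ 1, which is false.

Unsatisfiable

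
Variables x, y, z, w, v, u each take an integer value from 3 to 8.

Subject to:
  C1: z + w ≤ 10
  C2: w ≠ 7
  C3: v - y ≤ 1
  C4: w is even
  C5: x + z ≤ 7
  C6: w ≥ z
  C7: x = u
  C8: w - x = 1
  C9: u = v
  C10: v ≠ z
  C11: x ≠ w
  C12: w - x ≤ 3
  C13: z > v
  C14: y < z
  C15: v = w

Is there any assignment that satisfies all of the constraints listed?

From constraints 7, 9, and 15, x = u = v = w, so x = w. But constraint 11 says x ≠ w. Contradiction.

Unsatisfiable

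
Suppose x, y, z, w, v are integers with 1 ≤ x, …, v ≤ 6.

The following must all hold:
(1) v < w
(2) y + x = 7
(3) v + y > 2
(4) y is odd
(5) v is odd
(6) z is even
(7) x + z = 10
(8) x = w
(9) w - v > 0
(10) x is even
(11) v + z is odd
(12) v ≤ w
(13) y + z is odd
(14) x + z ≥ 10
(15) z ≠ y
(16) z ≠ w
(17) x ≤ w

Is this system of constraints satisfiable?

Try x = 6, y = 1, z = 4, w = 6, v = 3.
Check constraint 2: y + x = 7; constraint 3: v + y = 4; constraint 7: x + z = 10. The remaining constraints are straightforward to verify.

Satisfiable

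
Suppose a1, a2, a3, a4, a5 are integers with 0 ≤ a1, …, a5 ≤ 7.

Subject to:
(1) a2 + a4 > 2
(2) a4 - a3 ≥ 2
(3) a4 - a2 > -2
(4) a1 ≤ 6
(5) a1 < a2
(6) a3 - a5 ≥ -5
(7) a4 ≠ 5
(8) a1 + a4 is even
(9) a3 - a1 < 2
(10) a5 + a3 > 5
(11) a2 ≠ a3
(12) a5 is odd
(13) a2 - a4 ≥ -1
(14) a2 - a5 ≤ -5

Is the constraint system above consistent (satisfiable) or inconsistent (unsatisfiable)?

Constraints 2, 6, 13, and 14 give a3 − a5 ≥ -5, a5 − a2 ≥ 5, a2 − a4 ≥ -1, a4 − a3 ≥ 2.
Adding all 4 inequalities: the left sides telescope to 0, and the right sides sum to (-5) + 5 + (-1) + 2 = 1. So 0 ≥ 1, which is false.

Unsatisfiable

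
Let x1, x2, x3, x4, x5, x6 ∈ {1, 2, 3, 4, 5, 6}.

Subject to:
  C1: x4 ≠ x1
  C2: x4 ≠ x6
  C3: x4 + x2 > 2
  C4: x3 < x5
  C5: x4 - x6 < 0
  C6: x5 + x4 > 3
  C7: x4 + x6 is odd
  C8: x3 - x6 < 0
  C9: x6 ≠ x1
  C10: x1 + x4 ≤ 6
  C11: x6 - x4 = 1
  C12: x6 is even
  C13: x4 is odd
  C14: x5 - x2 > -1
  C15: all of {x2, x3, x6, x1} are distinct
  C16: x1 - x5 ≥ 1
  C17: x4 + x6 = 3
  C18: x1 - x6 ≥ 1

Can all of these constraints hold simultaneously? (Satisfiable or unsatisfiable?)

Setting (x1, x2, x3, x4, x5, x6) = (5, 3, 1, 1, 3, 2) satisfies everything: constraint 3: x4 + x2 = 4; constraint 5: x4 - x6 = -1; constraint 6: x5 + x4 = 4, and the others follow.

Satisfiable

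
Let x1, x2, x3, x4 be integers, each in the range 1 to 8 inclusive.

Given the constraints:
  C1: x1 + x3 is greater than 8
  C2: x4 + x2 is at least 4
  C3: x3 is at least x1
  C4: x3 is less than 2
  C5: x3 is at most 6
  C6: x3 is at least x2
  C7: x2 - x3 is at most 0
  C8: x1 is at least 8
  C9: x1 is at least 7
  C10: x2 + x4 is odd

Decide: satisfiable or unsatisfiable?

From constraint 8: x1 ≥ 8. From constraints 3 and 5: x1 ≤ x3 and x3 ≤ 6, so x1 ≤ 6. But 6 < 8, so no value of x1 works.

Unsatisfiable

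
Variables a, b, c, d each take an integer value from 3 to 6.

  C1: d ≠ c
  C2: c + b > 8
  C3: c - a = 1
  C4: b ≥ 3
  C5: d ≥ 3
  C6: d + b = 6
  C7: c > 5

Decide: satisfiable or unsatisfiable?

The assignment a = 5, b = 3, c = 6, d = 3 works:
  constraint 2 holds since c + b = 9.
  constraint 3 holds since c - a = 1.
  constraint 6 holds since d + b = 6.
The rest check out directly.

Satisfiable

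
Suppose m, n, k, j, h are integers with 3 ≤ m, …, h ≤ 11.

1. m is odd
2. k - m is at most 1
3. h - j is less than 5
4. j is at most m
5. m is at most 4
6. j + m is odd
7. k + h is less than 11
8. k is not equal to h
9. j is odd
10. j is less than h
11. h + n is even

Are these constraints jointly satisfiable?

Constraint 9 makes j odd and constraint 1 makes m odd, so j + m must be even. Constraint 6 says j + m is odd — contradiction.

Unsatisfiable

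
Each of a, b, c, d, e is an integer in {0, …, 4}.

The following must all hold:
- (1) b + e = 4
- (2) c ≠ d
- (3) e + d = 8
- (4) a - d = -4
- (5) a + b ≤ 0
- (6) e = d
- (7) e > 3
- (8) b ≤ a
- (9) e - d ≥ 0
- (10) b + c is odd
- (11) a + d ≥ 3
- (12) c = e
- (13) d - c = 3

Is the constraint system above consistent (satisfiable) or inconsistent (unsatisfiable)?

From constraints 6 and 12, c = e = d, so c = d. But constraint 2 says c ≠ d. Contradiction.

Unsatisfiable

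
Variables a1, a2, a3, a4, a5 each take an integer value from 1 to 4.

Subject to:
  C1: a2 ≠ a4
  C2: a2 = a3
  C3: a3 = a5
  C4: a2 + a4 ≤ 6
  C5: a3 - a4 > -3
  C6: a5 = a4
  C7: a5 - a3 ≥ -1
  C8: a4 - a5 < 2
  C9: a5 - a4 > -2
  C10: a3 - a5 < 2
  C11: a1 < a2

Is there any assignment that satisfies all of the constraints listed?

From constraints 2, 3, and 6, a2 = a3 = a5 = a4, so a2 = a4. But constraint 1 says a2 ≠ a4. Contradiction.

Unsatisfiable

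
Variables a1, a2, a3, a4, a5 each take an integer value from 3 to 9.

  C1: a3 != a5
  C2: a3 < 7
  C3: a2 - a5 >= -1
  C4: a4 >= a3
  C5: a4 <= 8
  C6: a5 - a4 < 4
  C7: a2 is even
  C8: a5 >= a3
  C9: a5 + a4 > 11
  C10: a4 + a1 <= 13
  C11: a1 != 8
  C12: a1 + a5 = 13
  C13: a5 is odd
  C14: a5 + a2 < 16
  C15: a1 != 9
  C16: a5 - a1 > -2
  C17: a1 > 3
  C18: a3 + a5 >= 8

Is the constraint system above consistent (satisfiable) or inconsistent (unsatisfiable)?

Take a1 = 6, a2 = 6, a3 = 4, a4 = 6, a5 = 7. Then constraint 3: a2 - a5 = -1; constraint 6: a5 - a4 = 1, and every other listed constraint is also met.

Satisfiable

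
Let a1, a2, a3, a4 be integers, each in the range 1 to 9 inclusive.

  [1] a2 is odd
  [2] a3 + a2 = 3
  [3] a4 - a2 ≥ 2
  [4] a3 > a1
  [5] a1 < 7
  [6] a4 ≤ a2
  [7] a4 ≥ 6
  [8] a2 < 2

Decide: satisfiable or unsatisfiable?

From constraints 6 and 7: a2 ≥ a4 and a4 ≥ 6, so a2 ≥ 6. From constraint 8: a2 ≤ 1. But 1 < 6, so no value of a2 works.

Unsatisfiable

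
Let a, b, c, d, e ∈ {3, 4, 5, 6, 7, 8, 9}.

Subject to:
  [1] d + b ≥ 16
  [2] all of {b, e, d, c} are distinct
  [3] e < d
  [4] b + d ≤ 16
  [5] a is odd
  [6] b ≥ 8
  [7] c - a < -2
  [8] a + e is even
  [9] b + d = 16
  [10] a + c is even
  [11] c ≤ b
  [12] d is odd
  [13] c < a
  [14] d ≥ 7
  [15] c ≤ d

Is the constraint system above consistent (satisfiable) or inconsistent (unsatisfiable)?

Satisfiable

One satisfying assignment is a = 7, b = 9, c = 3, d = 7, e = 5.
For the less obvious constraints — constraint 1: d + b = 16; constraint 4: b + d = 16; constraint 7: c - a = -4 — and the others hold by inspection.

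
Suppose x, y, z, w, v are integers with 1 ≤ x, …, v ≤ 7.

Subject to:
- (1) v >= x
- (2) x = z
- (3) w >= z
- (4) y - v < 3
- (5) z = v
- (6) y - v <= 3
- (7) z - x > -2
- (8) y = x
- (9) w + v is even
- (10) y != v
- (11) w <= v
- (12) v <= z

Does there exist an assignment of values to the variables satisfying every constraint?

Unsatisfiable

From constraints 2, 5, and 8, y = x = z = v, so y = v. But constraint 10 says y ≠ v. Contradiction.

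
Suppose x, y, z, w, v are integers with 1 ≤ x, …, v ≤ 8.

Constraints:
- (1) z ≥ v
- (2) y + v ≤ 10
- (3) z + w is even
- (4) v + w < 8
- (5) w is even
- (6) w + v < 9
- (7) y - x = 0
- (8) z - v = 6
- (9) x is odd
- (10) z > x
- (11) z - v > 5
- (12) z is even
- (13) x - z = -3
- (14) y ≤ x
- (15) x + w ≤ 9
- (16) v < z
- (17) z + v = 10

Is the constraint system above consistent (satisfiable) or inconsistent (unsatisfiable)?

Satisfiable

Setting (x, y, z, w, v) = (5, 5, 8, 4, 2) satisfies everything: constraint 2: y + v = 7; constraint 4: v + w = 6; constraint 6: w + v = 6, and the others follow.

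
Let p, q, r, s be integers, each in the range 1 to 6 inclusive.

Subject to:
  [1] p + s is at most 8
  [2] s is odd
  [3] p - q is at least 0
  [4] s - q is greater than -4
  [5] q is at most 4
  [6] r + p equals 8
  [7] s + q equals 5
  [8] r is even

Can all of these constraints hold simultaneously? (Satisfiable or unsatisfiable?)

Satisfiable

Setting (p, q, r, s) = (6, 4, 2, 1) satisfies everything: constraint 1: p + s = 7; constraint 3: p - q = 2, and the others follow.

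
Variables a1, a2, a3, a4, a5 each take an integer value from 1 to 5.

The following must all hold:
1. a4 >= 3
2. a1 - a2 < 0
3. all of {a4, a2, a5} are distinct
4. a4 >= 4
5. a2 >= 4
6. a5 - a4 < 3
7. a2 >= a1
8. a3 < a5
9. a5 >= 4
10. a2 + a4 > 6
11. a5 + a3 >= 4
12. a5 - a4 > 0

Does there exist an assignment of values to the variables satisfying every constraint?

Unsatisfiable

Constraints 4, 5, and 9 confine each of a4, a2, a5 to the 2 values {4, 5} (the domain already gives each ≤ 5).
Constraint 3 requires all 3 of them to be distinct, but only 2 values are available — impossible by the pigeonhole principle.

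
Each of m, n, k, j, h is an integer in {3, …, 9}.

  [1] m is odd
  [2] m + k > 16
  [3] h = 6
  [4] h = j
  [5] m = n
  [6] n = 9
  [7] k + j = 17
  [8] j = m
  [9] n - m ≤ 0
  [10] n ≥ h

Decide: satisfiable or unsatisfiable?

Constraint 3 fixes h = 6 and constraint 6 fixes n = 9. Constraints 4, 5, and 8 give h = j = m = n, so h = n. But 6 ≠ 9 — contradiction.

Unsatisfiable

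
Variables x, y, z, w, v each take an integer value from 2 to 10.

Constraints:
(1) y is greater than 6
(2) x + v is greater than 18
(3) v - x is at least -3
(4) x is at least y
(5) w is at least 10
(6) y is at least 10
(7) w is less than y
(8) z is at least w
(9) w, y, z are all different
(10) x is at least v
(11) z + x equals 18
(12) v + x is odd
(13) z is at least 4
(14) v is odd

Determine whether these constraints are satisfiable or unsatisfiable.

From constraints 5 and 8: z ≥ w ≥ 10. From constraints 4 and 6: x ≥ y ≥ 10. Hence z + x ≥ 20. But constraint 11 requires z + x = 18, and 18 < 20. Contradiction.

Unsatisfiable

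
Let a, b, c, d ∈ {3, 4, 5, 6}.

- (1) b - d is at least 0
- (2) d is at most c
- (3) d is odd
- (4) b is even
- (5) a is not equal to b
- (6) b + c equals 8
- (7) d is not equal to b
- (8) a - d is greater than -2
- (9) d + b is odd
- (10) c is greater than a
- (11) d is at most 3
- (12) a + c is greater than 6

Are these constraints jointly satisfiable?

Try a = 3, b = 4, c = 4, d = 3.
Check constraint 1: b - d = 1; constraint 6: b + c = 8. The remaining constraints are straightforward to verify.

Satisfiable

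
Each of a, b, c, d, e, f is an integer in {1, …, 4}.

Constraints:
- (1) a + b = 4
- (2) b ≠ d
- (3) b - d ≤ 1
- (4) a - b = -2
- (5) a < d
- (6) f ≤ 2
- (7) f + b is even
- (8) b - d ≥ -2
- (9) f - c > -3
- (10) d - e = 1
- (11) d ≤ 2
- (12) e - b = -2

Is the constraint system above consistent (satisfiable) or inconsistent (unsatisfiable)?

Satisfiable

One satisfying assignment is a = 1, b = 3, c = 1, d = 2, e = 1, f = 1.
For the less obvious constraints — constraint 1: a + b = 4; constraint 3: b - d = 1 — and the others hold by inspection.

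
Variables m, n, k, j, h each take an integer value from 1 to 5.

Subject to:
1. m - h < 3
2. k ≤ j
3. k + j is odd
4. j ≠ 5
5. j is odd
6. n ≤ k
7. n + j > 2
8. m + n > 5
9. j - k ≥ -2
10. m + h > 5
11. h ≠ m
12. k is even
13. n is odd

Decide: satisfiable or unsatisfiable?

Satisfiable

Setting (m, n, k, j, h) = (5, 1, 2, 3, 3) satisfies everything: constraint 1: m - h = 2; constraint 7: n + j = 4; constraint 8: m + n = 6, and the others follow.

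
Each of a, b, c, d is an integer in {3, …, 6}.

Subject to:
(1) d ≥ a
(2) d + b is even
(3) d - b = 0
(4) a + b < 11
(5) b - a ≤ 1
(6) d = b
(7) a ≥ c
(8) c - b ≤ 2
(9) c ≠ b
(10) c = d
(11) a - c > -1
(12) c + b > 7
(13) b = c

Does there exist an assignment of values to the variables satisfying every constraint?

Unsatisfiable

From constraints 6 and 10, c = d = b, so c = b. But constraint 9 says c ≠ b. Contradiction.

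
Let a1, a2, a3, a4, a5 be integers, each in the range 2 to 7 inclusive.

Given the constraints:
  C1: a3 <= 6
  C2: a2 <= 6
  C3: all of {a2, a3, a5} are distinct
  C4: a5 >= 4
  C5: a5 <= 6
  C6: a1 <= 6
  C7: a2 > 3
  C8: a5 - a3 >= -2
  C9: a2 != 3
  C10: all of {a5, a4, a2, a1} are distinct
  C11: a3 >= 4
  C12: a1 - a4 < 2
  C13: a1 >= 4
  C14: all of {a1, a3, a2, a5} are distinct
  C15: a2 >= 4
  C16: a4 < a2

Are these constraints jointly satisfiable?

Unsatisfiable

Constraints 1, 2, 4, 5, 6, 11, 13, and 15 confine each of a1, a3, a2, a5 to the 3 values {4, …, 6}.
Constraint 14 requires all 4 of them to be distinct, but only 3 values are available — impossible by the pigeonhole principle.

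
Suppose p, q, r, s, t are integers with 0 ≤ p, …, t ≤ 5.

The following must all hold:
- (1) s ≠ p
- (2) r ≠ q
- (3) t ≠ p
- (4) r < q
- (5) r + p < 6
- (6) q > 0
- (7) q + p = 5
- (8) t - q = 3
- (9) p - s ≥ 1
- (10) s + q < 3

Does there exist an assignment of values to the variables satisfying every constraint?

Satisfiable

Setting (p, q, r, s, t) = (3, 2, 0, 0, 5) satisfies everything: constraint 5: r + p = 3; constraint 7: q + p = 5, and the others follow.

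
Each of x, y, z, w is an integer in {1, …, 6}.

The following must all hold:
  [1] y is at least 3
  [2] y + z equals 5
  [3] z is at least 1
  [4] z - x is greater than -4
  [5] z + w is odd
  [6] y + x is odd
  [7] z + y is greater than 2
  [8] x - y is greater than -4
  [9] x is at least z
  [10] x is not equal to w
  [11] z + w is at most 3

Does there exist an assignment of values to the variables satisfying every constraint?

Satisfiable

The assignment x = 3, y = 4, z = 1, w = 2 works:
  constraint 2 holds since y + z = 5.
  constraint 4 holds since z - x = -2.
The rest check out directly.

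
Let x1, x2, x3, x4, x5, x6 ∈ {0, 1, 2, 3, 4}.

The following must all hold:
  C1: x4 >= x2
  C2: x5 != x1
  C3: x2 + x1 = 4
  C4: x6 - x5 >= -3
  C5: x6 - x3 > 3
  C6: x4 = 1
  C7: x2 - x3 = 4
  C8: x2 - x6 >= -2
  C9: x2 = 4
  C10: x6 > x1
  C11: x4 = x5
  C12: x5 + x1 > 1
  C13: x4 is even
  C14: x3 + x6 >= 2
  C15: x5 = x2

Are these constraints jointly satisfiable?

Constraint 6 fixes x4 = 1 and constraint 9 fixes x2 = 4. Constraints 11 and 15 give x4 = x5 = x2, so x4 = x2. But 1 ≠ 4 — contradiction.

Unsatisfiable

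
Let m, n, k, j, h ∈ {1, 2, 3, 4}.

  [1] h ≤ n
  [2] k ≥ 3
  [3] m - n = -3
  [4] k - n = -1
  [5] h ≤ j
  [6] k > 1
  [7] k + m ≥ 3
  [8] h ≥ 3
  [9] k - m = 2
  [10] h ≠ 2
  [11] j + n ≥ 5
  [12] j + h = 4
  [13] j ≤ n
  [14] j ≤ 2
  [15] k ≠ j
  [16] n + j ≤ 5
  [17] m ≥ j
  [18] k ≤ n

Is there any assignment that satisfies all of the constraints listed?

Unsatisfiable

From constraints 2 and 18: n ≥ k ≥ 3. From constraints 5 and 8: j ≥ h ≥ 3. Hence n + j ≥ 6. But constraint 16 requires n + j ≤ 5, and 5 < 6. Contradiction.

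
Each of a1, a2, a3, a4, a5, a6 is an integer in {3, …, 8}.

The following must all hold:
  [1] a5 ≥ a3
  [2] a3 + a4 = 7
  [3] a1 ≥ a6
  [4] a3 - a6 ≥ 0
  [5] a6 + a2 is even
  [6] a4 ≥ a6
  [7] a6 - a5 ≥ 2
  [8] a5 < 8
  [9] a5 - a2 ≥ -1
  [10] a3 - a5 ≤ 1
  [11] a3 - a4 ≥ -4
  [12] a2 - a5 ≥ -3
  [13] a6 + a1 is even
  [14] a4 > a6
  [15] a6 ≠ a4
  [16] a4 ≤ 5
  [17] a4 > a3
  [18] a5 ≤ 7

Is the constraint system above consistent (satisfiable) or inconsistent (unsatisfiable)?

Constraints 4, 7, and 10 give a3 − a6 ≥ 0, a6 − a5 ≥ 2, a5 − a3 ≥ -1.
Adding all 3 inequalities: the left sides telescope to 0, and the right sides sum to 0 + 2 + (-1) = 1. So 0 ≥ 1, which is false.

Unsatisfiable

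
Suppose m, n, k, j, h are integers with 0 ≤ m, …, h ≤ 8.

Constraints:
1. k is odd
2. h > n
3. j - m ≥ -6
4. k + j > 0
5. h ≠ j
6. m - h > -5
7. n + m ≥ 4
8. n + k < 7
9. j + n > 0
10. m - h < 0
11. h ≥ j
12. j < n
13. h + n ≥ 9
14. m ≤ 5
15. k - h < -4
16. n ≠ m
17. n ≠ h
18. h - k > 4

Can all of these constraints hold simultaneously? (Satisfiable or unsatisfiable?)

The assignment m = 4, n = 3, k = 1, j = 0, h = 6 works:
  constraint 3 holds since j - m = -4.
  constraint 4 holds since k + j = 1.
The rest check out directly.

Satisfiable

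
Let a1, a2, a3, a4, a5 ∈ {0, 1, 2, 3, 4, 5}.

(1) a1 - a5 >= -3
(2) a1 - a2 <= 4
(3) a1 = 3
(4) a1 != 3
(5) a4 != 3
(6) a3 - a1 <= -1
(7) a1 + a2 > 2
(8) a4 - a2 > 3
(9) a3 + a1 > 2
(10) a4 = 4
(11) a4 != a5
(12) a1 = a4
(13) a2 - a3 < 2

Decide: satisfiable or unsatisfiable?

Unsatisfiable

Constraint 3 fixes a1 = 3 and constraint 10 fixes a4 = 4, but constraint 12 requires a1 = a4. Since 3 ≠ 4, contradiction.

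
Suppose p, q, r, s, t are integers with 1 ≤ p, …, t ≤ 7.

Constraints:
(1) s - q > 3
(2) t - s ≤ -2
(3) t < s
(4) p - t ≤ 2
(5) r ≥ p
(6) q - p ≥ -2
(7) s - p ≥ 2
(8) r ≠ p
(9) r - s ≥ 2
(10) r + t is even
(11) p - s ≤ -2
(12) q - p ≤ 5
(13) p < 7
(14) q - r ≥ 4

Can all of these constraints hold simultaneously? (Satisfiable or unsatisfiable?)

Constraints 2, 4, 9, 12, and 14 give p − q ≥ -5, q − r ≥ 4, r − s ≥ 2, s − t ≥ 2, t − p ≥ -2.
Adding all 5 inequalities: the left sides telescope to 0, and the right sides sum to (-5) + 4 + 2 + 2 + (-2) = 1. So 0 ≥ 1, which is false.

Unsatisfiable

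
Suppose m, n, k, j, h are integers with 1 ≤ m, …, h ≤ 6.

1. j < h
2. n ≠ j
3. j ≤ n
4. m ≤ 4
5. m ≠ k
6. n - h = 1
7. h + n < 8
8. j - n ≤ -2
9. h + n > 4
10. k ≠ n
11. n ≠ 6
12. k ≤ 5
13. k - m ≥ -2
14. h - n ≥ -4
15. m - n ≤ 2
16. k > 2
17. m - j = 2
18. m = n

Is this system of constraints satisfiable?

Take m = 4, n = 4, k = 5, j = 2, h = 3. Then constraint 6: n - h = 1; constraint 7: h + n = 7; constraint 8: j - n = -2, and every other listed constraint is also met.

Satisfiable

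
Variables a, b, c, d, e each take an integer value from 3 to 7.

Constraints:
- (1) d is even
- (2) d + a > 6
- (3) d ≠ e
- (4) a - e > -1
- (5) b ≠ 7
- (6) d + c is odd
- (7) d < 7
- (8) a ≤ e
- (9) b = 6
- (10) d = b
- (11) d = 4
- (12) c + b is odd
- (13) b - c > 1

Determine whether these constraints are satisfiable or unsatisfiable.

Constraint 11 fixes d = 4 and constraint 9 fixes b = 6, but constraint 10 requires d = b. Since 4 ≠ 6, contradiction.

Unsatisfiable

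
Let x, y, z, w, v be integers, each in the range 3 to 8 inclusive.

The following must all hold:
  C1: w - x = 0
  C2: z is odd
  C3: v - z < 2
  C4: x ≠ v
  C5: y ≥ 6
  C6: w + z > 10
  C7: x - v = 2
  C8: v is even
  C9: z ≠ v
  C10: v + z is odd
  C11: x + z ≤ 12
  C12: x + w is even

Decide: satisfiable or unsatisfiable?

One satisfying assignment is x = 6, y = 7, z = 5, w = 6, v = 4.
For the less obvious constraints — constraint 1: w - x = 0; constraint 3: v - z = -1; constraint 6: w + z = 11 — and the others hold by inspection.

Satisfiable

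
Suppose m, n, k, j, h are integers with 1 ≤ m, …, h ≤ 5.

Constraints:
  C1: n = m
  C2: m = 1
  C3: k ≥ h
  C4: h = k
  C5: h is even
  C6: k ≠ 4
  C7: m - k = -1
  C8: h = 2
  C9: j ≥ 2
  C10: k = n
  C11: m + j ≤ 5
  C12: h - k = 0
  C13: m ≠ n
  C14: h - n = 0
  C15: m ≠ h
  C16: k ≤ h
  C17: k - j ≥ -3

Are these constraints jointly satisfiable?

Unsatisfiable

Constraint 8 fixes h = 2 and constraint 2 fixes m = 1. Constraints 1, 4, and 10 give h = k = n = m, so h = m. But 2 ≠ 1 — contradiction.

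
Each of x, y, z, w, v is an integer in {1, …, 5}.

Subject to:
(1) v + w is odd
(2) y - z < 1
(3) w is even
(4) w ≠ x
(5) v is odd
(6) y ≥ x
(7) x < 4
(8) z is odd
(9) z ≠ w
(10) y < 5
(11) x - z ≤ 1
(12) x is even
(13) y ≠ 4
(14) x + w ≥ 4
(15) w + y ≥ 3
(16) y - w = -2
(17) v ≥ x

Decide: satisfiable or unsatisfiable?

Satisfiable

Take x = 2, y = 2, z = 3, w = 4, v = 5. Then constraint 2: y - z = -1; constraint 11: x - z = -1, and every other listed constraint is also met.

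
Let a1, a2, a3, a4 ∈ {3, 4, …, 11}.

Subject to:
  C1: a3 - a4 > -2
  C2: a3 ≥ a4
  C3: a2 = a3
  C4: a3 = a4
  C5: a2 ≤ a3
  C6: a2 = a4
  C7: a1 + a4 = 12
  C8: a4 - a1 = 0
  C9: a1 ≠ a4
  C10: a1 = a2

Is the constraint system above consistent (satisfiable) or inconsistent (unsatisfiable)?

Unsatisfiable

From constraints 3, 4, and 10, a1 = a2 = a3 = a4, so a1 = a4. But constraint 9 says a1 ≠ a4. Contradiction.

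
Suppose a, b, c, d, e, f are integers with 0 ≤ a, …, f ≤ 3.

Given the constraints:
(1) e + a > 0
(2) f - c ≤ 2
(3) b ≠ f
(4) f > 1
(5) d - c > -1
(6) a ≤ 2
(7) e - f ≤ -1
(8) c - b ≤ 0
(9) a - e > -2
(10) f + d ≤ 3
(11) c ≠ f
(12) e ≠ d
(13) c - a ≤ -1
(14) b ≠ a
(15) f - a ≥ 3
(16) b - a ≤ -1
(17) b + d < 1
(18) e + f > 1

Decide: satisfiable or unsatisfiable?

Constraints 2, 8, 15, and 16 give a − b ≥ 1, b − c ≥ 0, c − f ≥ -2, f − a ≥ 3.
Adding all 4 inequalities: the left sides telescope to 0, and the right sides sum to 1 + 0 + (-2) + 3 = 2. So 0 ≥ 2, which is false.

Unsatisfiable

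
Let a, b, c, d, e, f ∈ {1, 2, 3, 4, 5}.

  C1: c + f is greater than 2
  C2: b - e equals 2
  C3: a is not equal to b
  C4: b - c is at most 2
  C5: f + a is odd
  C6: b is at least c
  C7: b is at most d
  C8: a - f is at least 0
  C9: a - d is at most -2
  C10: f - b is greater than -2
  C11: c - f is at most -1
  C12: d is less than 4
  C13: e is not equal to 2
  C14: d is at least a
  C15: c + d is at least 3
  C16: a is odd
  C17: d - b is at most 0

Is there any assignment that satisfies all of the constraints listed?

Unsatisfiable

Constraints 4, 8, 9, 11, and 17 give f − c ≥ 1, c − b ≥ -2, b − d ≥ 0, d − a ≥ 2, a − f ≥ 0.
Adding all 5 inequalities: the left sides telescope to 0, and the right sides sum to 1 + (-2) + 0 + 2 + 0 = 1. So 0 ≥ 1, which is false.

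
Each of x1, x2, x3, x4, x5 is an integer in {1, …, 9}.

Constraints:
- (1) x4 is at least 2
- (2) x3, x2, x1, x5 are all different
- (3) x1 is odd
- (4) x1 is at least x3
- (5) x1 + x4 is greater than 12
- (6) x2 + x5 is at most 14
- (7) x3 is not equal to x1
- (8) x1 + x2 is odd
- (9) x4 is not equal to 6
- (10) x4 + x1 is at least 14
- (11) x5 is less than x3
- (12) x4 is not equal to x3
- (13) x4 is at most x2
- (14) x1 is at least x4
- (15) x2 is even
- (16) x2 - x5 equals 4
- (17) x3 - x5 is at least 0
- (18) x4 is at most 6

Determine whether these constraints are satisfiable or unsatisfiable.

The assignment x1 = 9, x2 = 8, x3 = 6, x4 = 5, x5 = 4 works:
  constraint 5 holds since x1 + x4 = 14.
  constraint 6 holds since x2 + x5 = 12.
The rest check out directly.

Satisfiable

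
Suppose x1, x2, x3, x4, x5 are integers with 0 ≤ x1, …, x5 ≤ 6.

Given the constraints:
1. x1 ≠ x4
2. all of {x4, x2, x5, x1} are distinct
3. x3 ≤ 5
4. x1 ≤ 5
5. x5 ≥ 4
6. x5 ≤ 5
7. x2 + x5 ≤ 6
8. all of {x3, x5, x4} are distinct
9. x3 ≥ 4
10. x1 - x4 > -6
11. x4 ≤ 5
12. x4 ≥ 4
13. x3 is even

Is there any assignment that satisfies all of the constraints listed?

Constraints 3, 5, 6, 9, 11, and 12 confine each of x3, x5, x4 to the 2 values {4, 5}.
Constraint 8 requires all 3 of them to be distinct, but only 2 values are available — impossible by the pigeonhole principle.

Unsatisfiable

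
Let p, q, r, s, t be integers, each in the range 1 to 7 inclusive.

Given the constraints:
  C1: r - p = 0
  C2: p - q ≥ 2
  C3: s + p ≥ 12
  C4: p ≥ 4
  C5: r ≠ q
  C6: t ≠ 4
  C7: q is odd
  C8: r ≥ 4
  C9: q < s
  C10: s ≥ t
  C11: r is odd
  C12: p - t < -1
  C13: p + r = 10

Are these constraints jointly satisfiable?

One satisfying assignment is p = 5, q = 1, r = 5, s = 7, t = 7.
For the less obvious constraints — constraint 1: r - p = 0; constraint 2: p - q = 4 — and the others hold by inspection.

Satisfiable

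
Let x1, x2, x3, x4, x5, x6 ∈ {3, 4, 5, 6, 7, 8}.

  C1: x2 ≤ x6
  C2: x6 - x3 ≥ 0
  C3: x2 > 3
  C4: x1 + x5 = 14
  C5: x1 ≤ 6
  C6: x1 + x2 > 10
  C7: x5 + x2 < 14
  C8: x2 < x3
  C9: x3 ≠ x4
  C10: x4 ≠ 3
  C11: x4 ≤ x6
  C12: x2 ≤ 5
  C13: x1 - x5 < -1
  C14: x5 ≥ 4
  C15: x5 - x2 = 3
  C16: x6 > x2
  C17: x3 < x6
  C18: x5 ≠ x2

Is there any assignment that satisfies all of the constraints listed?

The assignment x1 = 6, x2 = 5, x3 = 6, x4 = 8, x5 = 8, x6 = 8 works:
  constraint 2 holds since x6 - x3 = 2.
  constraint 4 holds since x1 + x5 = 14.
The rest check out directly.

Satisfiable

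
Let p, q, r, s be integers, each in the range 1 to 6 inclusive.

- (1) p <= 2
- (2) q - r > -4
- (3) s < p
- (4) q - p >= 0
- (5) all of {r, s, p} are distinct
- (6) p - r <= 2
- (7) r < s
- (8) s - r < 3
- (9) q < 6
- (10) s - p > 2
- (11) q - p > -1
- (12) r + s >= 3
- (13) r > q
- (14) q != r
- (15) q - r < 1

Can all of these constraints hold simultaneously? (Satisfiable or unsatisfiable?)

Unsatisfiable

Constraints 3, 4, 7, and 13 give p ≤ q, q < r, r < s, s < p. Chaining: p ≤ q < r < s < p, which forces p < p — impossible.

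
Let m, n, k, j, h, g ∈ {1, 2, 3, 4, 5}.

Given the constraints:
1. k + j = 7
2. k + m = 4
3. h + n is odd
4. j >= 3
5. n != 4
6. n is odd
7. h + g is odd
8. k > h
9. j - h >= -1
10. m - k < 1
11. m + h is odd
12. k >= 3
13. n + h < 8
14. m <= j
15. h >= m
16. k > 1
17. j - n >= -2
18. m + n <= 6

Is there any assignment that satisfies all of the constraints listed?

Satisfiable

The assignment m = 1, n = 5, k = 3, j = 4, h = 2, g = 3 works:
  constraint 1 holds since k + j = 7.
  constraint 2 holds since k + m = 4.
The rest check out directly.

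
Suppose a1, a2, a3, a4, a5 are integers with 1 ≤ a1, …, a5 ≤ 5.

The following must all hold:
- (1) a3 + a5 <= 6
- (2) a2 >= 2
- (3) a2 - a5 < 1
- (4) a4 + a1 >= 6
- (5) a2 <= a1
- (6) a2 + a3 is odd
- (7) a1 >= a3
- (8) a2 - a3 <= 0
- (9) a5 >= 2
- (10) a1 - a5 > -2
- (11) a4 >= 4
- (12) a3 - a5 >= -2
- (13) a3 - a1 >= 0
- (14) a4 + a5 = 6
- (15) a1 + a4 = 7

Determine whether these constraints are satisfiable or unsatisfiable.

Try a1 = 3, a2 = 2, a3 = 3, a4 = 4, a5 = 2.
Check constraint 1: a3 + a5 = 5; constraint 3: a2 - a5 = 0; constraint 4: a4 + a1 = 7. The remaining constraints are straightforward to verify.

Satisfiable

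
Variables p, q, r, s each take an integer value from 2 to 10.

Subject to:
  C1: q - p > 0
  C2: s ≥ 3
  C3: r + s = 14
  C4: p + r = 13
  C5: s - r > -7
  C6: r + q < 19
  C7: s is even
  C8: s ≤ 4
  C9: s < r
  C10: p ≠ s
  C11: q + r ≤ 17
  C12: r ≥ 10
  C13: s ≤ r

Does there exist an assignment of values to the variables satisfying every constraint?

The assignment p = 3, q = 6, r = 10, s = 4 works:
  constraint 1 holds since q - p = 3.
  constraint 3 holds since r + s = 14.
  constraint 4 holds since p + r = 13.
The rest check out directly.

Satisfiable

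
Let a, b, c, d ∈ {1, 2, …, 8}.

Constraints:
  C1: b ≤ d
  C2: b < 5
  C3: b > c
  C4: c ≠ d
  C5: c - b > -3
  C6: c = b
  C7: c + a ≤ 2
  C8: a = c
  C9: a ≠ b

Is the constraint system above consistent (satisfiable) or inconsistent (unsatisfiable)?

Unsatisfiable

From constraints 6 and 8, a = c = b, so a = b. But constraint 9 says a ≠ b. Contradiction.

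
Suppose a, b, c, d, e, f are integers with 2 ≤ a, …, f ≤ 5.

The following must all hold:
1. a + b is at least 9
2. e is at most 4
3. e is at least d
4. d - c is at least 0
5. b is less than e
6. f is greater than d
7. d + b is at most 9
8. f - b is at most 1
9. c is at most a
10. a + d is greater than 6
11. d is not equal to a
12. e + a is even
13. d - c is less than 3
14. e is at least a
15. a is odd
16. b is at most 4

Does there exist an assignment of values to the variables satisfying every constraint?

From constraints 2 and 14: a ≤ e ≤ 4. From constraint 16: b ≤ 4. Hence a + b ≤ 8. But constraint 1 requires a + b ≥ 9, and 9 > 8. Contradiction.

Unsatisfiable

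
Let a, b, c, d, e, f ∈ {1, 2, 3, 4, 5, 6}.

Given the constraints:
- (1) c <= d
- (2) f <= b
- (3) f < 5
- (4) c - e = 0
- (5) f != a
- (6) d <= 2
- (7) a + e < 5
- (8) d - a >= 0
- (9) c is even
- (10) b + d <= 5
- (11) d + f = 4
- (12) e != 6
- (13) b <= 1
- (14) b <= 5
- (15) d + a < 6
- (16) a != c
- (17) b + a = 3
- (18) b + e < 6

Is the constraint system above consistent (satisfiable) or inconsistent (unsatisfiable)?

From constraint 6: d ≤ 2. From constraints 2 and 13: f ≤ b ≤ 1. Hence d + f ≤ 3. But constraint 11 requires d + f = 4, and 4 > 3. Contradiction.

Unsatisfiable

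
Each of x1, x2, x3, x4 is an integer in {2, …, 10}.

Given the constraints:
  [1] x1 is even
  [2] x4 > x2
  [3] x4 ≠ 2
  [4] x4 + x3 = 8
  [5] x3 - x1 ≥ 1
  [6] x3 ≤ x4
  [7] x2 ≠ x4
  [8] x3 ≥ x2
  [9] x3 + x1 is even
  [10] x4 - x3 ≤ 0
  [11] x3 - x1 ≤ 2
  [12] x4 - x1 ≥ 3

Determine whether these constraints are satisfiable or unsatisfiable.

Unsatisfiable

Constraints 10, 11, and 12 give x1 − x3 ≥ -2, x3 − x4 ≥ 0, x4 − x1 ≥ 3.
Adding all 3 inequalities: the left sides telescope to 0, and the right sides sum to (-2) + 0 + 3 = 1. So 0 ≥ 1, which is false.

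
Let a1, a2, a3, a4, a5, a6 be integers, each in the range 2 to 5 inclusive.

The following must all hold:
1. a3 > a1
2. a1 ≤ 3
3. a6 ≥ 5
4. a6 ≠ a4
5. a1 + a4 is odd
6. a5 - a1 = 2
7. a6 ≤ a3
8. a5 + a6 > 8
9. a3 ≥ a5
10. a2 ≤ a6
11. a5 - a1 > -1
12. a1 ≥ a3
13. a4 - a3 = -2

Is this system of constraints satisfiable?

From constraints 3 and 7: a3 ≥ a6 and a6 ≥ 5, so a3 ≥ 5. From constraints 2 and 12: a3 ≤ a1 and a1 ≤ 3, so a3 ≤ 3. But 3 < 5, so no value of a3 works.

Unsatisfiable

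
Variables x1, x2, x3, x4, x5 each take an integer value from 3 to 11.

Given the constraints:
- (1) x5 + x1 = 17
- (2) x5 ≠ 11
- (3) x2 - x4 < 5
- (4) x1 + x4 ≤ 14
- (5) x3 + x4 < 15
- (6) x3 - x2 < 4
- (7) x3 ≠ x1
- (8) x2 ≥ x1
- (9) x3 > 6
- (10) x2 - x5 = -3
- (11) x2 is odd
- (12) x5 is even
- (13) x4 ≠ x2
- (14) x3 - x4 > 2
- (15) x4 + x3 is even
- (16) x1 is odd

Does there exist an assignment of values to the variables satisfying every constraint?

The assignment x1 = 7, x2 = 7, x3 = 8, x4 = 4, x5 = 10 works:
  constraint 1 holds since x5 + x1 = 17.
  constraint 3 holds since x2 - x4 = 3.
The rest check out directly.

Satisfiable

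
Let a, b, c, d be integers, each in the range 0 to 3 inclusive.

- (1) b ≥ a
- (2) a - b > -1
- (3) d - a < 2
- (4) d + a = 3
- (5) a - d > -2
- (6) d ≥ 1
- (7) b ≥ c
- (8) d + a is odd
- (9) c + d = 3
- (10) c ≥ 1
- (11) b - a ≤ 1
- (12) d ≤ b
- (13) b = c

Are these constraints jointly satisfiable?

Satisfiable

One satisfying assignment is a = 2, b = 2, c = 2, d = 1.
For the less obvious constraints — constraint 2: a - b = 0; constraint 3: d - a = -1; constraint 4: d + a = 3 — and the others hold by inspection.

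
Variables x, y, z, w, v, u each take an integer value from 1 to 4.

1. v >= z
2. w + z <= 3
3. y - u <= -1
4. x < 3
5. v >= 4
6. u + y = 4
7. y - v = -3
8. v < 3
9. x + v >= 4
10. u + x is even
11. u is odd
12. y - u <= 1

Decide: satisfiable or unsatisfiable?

Unsatisfiable

From constraint 5: v ≥ 4. From constraint 8: v ≤ 2. But 2 < 4, so no value of v works.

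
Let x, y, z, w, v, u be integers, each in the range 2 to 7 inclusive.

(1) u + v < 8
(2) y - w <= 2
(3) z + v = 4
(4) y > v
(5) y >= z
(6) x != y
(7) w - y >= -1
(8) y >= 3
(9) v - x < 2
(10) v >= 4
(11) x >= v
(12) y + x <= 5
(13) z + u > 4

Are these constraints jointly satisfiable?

From constraint 8: y ≥ 3. From constraints 10 and 11: x ≥ v ≥ 4. Hence y + x ≥ 7. But constraint 12 requires y + x ≤ 5, and 5 < 7. Contradiction.

Unsatisfiable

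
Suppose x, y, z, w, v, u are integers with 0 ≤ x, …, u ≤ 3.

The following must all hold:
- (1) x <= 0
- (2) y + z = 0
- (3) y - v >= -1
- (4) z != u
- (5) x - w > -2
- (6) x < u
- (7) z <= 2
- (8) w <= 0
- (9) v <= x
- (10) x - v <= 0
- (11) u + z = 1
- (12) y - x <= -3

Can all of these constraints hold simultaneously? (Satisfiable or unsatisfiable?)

Constraints 3, 10, and 12 give y − v ≥ -1, v − x ≥ 0, x − y ≥ 3.
Adding all 3 inequalities: the left sides telescope to 0, and the right sides sum to (-1) + 0 + 3 = 2. So 0 ≥ 2, which is false.

Unsatisfiable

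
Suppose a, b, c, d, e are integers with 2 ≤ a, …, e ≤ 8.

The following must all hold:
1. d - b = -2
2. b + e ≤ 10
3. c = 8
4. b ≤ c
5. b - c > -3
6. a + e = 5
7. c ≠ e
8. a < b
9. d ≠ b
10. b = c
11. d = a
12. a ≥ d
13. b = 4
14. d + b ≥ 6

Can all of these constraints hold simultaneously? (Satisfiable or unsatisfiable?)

Constraint 13 fixes b = 4 and constraint 3 fixes c = 8, but constraint 10 requires b = c. Since 4 ≠ 8, contradiction.

Unsatisfiable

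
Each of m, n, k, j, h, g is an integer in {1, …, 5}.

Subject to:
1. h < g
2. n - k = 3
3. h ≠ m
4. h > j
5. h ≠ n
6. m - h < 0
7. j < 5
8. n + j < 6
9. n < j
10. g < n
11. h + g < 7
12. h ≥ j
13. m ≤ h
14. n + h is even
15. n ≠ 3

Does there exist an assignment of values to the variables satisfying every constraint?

Unsatisfiable

Constraints 1, 4, 9, and 10 give g < n, n < j, j < h, h < g. Chaining: g < n < j < h < g, which forces g < g — impossible.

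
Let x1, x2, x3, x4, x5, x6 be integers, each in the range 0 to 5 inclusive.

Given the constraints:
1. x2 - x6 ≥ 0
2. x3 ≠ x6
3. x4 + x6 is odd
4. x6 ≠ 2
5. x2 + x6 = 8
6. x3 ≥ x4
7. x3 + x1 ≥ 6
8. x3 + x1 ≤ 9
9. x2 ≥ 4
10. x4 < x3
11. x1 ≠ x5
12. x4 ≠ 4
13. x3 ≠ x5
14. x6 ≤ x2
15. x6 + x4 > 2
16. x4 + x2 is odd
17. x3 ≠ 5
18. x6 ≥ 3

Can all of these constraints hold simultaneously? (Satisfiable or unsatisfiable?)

Setting (x1, x2, x3, x4, x5, x6) = (4, 5, 4, 2, 3, 3) satisfies everything: constraint 1: x2 - x6 = 2; constraint 5: x2 + x6 = 8, and the others follow.

Satisfiable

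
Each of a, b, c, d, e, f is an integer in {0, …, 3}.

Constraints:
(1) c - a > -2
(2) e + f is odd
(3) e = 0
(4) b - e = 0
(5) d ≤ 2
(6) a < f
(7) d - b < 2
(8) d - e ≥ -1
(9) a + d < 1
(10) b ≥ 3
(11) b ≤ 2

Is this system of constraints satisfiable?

From constraint 10: b ≥ 3. From constraint 11: b ≤ 2. But 2 < 3, so no value of b works.

Unsatisfiable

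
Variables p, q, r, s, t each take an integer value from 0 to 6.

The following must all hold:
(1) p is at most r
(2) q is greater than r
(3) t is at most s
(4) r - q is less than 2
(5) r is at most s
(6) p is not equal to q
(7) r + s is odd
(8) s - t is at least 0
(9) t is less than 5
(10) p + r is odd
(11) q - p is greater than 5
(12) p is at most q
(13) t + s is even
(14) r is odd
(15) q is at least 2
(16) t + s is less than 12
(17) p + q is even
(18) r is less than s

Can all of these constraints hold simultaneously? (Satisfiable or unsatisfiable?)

Satisfiable

Take p = 0, q = 6, r = 5, s = 6, t = 4. Then constraint 4: r - q = -1; constraint 8: s - t = 2; constraint 11: q - p = 6, and every other listed constraint is also met.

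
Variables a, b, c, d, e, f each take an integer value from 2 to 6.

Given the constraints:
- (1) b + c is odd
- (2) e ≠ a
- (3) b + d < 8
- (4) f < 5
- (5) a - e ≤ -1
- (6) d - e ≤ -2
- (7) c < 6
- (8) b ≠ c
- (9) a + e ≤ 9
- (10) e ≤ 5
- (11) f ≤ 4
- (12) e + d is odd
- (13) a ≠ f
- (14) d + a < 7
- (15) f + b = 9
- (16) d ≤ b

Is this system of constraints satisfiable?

One satisfying assignment is a = 2, b = 5, c = 2, d = 2, e = 5, f = 4.
For the less obvious constraints — constraint 3: b + d = 7; constraint 5: a - e = -3 — and the others hold by inspection.

Satisfiable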